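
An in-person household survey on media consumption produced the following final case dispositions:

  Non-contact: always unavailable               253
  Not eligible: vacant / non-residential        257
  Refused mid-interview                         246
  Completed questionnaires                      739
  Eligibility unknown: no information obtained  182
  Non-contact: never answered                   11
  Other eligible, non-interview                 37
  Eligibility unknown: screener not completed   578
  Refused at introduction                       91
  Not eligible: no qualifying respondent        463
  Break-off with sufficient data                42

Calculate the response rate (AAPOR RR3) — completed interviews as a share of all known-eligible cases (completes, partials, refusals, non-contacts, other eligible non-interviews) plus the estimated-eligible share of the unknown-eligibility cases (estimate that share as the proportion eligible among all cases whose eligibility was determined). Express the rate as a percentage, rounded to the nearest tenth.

Refusals = 91 + 246 = 337
No answer / not reached = 11 + 253 = 264
Unknown if eligible = 578 + 182 = 760
Not eligible = 463 + 257 = 720
Numerator: 739
Determined eligible: 739 + 42 + 337 + 264 + 37 = 1419
e = 1419 / (1419 + 720) = 1419 / 2139 = 0.6634
Estimated eligible among unknowns: 0.6634 × 760 = 504.18
Denominator: 1419 + 504.18 = 1923.18
RR3 = 739 / 1923.18 = 0.3843

38.4%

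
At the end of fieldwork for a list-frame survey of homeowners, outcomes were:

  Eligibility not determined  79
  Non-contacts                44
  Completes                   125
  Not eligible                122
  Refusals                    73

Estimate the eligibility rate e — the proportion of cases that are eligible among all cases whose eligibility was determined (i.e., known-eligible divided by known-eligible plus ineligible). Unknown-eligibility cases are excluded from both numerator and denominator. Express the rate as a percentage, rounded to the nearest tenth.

66.5%

Determined eligible → 125 + 73 + 44 = 242
e = 242 / (242 + 122) = 242 / 364 = 0.6648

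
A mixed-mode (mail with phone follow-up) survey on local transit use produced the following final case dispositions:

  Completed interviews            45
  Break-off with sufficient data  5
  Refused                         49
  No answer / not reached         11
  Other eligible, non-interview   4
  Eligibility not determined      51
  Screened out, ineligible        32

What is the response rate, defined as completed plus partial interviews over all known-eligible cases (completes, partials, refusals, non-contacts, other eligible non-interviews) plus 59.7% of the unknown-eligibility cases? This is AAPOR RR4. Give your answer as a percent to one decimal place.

Top = 45 + 5 = 50
Known eligible = 45 + 5 + 49 + 11 + 4 = 114
Estimated eligible among unknowns = 0.5970 × 51 = 30.45
Base = 114 + 30.45 = 144.45
RR4 = 50 / 144.45 = 0.3461

34.6%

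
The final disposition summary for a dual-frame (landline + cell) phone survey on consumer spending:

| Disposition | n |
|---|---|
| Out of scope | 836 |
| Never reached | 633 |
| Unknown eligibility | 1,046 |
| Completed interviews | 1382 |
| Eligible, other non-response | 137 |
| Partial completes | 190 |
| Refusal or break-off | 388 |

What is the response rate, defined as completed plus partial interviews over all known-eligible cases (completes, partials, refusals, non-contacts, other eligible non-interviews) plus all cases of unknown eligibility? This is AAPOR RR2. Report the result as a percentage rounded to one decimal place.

41.6%

Top: 1382 + 190 = 1572
Denominator: 1382 + 190 + 388 + 633 + 137 + 1046 = 3776
RR2 = 1572 / 3776 = 0.4163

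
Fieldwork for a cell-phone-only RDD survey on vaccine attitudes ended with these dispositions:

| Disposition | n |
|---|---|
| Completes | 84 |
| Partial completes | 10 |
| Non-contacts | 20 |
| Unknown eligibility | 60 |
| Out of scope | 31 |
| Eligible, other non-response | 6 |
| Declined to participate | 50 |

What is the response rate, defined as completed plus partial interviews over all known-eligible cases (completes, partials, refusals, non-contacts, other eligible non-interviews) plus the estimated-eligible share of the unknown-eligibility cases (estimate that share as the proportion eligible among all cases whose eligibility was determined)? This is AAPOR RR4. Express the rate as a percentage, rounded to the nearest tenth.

Top: 84 + 10 = 94
Known eligible: 84 + 10 + 50 + 20 + 6 = 170
e = 170 / (170 + 31) = 170 / 201 = 0.8458
e × U: 0.8458 × 60 = 50.75
Denominator: 170 + 50.75 = 220.75
RR4 = 94 / 220.75 = 0.4258

42.6%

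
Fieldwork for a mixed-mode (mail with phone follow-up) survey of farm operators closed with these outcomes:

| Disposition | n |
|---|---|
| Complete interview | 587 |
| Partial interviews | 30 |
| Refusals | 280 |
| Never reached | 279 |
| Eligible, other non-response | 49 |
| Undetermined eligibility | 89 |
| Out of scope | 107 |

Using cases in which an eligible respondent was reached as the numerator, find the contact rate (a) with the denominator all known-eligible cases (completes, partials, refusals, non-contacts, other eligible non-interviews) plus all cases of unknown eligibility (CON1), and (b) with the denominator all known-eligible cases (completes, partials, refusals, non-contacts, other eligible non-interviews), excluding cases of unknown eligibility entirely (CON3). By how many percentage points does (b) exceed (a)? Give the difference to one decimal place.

Numerator → 587 + 30 + 280 + 49 = 946
Denom → 587 + 30 + 280 + 279 + 49 + 89 = 1314
CON1 = 946 / 1314 = 0.7199
Denom → 587 + 30 + 280 + 279 + 49 = 1225
CON3 = 946 / 1225 = 0.7722
Difference = 77.22 − 71.99 = 5.23 percentage points

5.2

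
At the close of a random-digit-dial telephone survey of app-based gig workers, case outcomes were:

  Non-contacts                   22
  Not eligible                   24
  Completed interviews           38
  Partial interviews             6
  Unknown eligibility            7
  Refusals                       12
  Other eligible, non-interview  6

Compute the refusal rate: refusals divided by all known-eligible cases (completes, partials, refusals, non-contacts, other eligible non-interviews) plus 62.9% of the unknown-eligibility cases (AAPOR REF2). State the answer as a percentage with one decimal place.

13.6%

Numerator: 12
Determined eligible: 38 + 6 + 12 + 22 + 6 = 84
e × U: 0.6290 × 7 = 4.40
Denominator: 84 + 4.40 = 88.40
REF2 = 12 / 88.40 = 0.1357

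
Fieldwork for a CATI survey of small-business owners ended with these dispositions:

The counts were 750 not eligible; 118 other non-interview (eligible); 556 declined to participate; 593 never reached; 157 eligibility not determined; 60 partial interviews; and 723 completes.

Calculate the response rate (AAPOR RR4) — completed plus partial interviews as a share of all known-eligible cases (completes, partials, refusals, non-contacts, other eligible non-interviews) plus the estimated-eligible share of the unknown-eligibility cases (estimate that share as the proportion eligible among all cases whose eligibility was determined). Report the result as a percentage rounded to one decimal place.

Numerator → 723 + 60 = 783
Eligible (known) → 723 + 60 + 556 + 593 + 118 = 2050
e = 2050 / (2050 + 750) = 2050 / 2800 = 0.7321
Eligible share of unknowns → 0.7321 × 157 = 114.94
Denominator → 2050 + 114.94 = 2164.94
RR4 = 783 / 2164.94 = 0.3617

36.2%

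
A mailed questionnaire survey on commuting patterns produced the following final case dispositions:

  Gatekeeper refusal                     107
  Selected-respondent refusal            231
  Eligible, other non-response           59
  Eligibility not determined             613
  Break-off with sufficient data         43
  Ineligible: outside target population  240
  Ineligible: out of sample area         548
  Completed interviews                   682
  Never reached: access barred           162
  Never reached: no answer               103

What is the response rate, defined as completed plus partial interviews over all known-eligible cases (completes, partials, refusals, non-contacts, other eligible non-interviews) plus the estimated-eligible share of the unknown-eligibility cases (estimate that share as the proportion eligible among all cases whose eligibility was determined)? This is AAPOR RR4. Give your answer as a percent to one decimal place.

40.8%

Refusals = 107 + 231 = 338
No answer / not reached = 103 + 162 = 265
Out of scope = 240 + 548 = 788
Num → 682 + 43 = 725
Eligible (known) → 682 + 43 + 338 + 265 + 59 = 1387
e = 1387 / (1387 + 788) = 1387 / 2175 = 0.6377
e × U → 0.6377 × 613 = 390.91
Denom → 1387 + 390.91 = 1777.91
RR4 = 725 / 1777.91 = 0.4078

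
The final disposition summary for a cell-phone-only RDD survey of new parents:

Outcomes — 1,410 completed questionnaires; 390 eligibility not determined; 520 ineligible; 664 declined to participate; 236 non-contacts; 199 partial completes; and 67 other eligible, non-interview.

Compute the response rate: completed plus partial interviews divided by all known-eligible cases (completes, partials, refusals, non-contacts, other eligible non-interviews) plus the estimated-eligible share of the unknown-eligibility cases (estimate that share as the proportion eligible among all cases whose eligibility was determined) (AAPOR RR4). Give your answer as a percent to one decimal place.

55.5%

Top: 1410 + 199 = 1609
Eligible (known): 1410 + 199 + 664 + 236 + 67 = 2576
e = 2576 / (2576 + 520) = 2576 / 3096 = 0.8320
Eligible share of unknowns: 0.8320 × 390 = 324.48
Base: 2576 + 324.48 = 2900.48
RR4 = 1609 / 2900.48 = 0.5547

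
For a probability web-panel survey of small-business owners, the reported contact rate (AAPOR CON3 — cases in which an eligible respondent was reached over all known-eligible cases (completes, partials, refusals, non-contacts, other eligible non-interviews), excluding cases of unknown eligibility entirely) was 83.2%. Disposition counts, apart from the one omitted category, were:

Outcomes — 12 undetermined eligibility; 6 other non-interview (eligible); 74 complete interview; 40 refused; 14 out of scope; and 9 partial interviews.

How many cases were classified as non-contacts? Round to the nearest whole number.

26

Num → 74 + 9 + 40 + 6 = 129
CON3 = 129 / D = 0.832
D = 129 / 0.832 = 155.0
Rest of base = 129
non-contacts = 155.0 − 129 ≈ 26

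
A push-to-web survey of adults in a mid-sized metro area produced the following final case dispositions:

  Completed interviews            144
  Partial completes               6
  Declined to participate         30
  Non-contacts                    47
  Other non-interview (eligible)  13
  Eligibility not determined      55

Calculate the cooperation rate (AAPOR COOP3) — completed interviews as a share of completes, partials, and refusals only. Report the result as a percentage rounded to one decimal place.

Numerator → 144
Denom → 144 + 6 + 30 = 180
COOP3 = 144 / 180 = 0.8000

80.0%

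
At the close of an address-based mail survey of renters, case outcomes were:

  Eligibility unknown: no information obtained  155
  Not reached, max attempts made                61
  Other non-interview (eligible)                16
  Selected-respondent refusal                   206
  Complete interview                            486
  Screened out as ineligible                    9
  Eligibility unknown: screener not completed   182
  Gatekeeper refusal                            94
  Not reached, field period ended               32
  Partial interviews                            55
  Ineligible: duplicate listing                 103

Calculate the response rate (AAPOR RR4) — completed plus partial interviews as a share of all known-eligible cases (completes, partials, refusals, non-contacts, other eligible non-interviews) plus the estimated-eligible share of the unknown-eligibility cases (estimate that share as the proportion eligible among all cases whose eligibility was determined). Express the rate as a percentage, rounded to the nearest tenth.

Declined to participate = 94 + 206 = 300
No answer / not reached = 32 + 61 = 93
Eligibility not determined = 182 + 155 = 337
Ineligible = 9 + 103 = 112
Num = 486 + 55 = 541
Determined eligible = 486 + 55 + 300 + 93 + 16 = 950
e = 950 / (950 + 112) = 950 / 1062 = 0.8945
Eligible share of unknowns = 0.8945 × 337 = 301.45
Base = 950 + 301.45 = 1251.45
RR4 = 541 / 1251.45 = 0.4323

43.2%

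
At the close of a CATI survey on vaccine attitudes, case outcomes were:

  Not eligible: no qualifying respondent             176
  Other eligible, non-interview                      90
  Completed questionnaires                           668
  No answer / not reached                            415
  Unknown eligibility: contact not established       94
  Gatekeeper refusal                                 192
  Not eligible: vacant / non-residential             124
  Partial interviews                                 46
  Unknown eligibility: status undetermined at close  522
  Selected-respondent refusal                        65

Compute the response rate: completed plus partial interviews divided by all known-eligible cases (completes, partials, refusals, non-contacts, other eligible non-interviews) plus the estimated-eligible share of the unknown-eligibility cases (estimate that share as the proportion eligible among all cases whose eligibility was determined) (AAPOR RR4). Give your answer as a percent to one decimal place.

Declined to participate = 192 + 65 = 257
Undetermined eligibility = 94 + 522 = 616
Ineligible = 176 + 124 = 300
Num: 668 + 46 = 714
Determined eligible: 668 + 46 + 257 + 415 + 90 = 1476
e = 1476 / (1476 + 300) = 1476 / 1776 = 0.8311
e × U: 0.8311 × 616 = 511.96
Denominator: 1476 + 511.96 = 1987.96
RR4 = 714 / 1987.96 = 0.3592

35.9%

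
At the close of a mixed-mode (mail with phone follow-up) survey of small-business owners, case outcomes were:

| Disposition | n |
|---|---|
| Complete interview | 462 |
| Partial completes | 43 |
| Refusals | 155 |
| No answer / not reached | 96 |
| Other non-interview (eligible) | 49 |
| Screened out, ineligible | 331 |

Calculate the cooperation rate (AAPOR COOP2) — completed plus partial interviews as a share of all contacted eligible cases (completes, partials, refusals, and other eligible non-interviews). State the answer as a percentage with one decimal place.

71.2%

Top = 462 + 43 = 505
Base = 462 + 43 + 155 + 49 = 709
COOP2 = 505 / 709 = 0.7123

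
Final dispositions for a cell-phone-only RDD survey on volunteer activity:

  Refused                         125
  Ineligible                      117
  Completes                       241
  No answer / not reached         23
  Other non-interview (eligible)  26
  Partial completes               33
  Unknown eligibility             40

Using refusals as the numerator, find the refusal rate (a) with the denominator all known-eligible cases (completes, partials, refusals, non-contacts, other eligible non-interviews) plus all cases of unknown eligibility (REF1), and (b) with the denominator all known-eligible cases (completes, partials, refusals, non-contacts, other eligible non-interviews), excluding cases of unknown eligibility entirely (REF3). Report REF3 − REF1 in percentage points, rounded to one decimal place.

Num: 125
Denom: 241 + 33 + 125 + 23 + 26 + 40 = 488
REF1 = 125 / 488 = 0.2561
Denom: 241 + 33 + 125 + 23 + 26 = 448
REF3 = 125 / 448 = 0.2790
Difference = 27.90 − 25.61 = 2.29 percentage points

2.3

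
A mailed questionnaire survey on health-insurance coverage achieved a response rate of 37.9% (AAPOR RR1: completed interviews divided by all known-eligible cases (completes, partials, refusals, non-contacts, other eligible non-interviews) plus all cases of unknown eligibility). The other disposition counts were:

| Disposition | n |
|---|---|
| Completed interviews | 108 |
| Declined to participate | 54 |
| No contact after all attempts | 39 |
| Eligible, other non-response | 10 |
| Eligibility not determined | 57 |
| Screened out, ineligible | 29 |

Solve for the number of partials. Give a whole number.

17

RR1 = 108 / D = 0.379
D = 108 / 0.379 = 285.0
Remaining denominator categories sum to 268
partials = 285.0 − 268 ≈ 17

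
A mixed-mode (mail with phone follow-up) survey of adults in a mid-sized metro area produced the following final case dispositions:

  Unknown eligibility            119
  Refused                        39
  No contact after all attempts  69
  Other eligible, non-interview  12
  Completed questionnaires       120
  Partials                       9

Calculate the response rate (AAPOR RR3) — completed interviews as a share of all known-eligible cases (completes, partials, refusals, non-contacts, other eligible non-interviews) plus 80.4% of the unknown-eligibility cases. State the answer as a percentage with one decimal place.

34.8%

Num → 120
Eligible (known) → 120 + 9 + 39 + 69 + 12 = 249
Eligible share of unknowns → 0.8040 × 119 = 95.68
Base → 249 + 95.68 = 344.68
RR3 = 120 / 344.68 = 0.3481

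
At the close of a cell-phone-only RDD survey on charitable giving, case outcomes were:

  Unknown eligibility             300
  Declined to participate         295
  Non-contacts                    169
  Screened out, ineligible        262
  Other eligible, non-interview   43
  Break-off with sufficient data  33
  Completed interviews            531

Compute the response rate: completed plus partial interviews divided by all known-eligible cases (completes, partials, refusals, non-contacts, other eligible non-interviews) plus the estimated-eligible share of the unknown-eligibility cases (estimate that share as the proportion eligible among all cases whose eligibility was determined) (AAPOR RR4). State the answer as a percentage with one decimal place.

Num: 531 + 33 = 564
Determined eligible: 531 + 33 + 295 + 169 + 43 = 1071
e = 1071 / (1071 + 262) = 1071 / 1333 = 0.8035
e × U: 0.8035 × 300 = 241.05
Base: 1071 + 241.05 = 1312.05
RR4 = 564 / 1312.05 = 0.4299

43.0%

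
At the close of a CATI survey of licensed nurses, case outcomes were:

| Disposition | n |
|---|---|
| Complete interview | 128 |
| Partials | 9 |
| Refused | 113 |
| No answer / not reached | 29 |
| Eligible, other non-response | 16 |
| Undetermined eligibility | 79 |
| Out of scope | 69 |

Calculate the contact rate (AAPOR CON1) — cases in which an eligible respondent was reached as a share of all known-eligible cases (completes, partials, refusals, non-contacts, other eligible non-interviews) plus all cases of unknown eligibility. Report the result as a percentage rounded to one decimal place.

Top → 128 + 9 + 113 + 16 = 266
Denom → 128 + 9 + 113 + 29 + 16 + 79 = 374
CON1 = 266 / 374 = 0.7112

71.1%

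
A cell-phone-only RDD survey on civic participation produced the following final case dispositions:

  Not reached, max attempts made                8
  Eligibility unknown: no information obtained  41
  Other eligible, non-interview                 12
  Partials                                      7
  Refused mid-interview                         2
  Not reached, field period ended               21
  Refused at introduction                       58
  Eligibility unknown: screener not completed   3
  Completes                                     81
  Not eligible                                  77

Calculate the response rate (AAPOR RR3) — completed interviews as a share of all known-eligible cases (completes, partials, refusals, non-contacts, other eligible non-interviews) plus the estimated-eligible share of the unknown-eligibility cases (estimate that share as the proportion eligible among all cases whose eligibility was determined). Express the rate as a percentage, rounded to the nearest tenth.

36.8%

Refusals = 58 + 2 = 60
No answer / not reached = 21 + 8 = 29
Undetermined eligibility = 3 + 41 = 44
Numerator: 81
Known eligible: 81 + 7 + 60 + 29 + 12 = 189
e = 189 / (189 + 77) = 189 / 266 = 0.7105
e × U: 0.7105 × 44 = 31.26
Base: 189 + 31.26 = 220.26
RR3 = 81 / 220.26 = 0.3677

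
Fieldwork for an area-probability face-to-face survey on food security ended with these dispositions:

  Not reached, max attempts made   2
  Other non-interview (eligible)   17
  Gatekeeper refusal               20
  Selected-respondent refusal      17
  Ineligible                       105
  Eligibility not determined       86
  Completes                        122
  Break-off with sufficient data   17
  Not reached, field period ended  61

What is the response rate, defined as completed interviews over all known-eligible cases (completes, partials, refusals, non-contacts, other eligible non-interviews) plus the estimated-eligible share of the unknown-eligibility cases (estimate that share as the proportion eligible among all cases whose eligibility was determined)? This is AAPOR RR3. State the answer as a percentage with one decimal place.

Refusals = 20 + 17 = 37
Never reached = 61 + 2 = 63
Numerator → 122
Eligible (known) → 122 + 17 + 37 + 63 + 17 = 256
e = 256 / (256 + 105) = 256 / 361 = 0.7091
e × U → 0.7091 × 86 = 60.98
Base → 256 + 60.98 = 316.98
RR3 = 122 / 316.98 = 0.3849

38.5%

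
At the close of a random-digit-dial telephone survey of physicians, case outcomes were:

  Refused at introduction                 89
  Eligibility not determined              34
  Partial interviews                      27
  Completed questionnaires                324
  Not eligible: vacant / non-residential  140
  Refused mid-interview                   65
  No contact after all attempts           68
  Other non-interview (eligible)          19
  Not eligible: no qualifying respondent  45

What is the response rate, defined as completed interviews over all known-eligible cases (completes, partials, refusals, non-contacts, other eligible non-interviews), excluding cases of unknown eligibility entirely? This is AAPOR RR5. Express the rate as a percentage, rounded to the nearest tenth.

Refusal or break-off = 89 + 65 = 154
Not eligible = 45 + 140 = 185
Num → 324
Denom → 324 + 27 + 154 + 68 + 19 = 592
RR5 = 324 / 592 = 0.5473

54.7%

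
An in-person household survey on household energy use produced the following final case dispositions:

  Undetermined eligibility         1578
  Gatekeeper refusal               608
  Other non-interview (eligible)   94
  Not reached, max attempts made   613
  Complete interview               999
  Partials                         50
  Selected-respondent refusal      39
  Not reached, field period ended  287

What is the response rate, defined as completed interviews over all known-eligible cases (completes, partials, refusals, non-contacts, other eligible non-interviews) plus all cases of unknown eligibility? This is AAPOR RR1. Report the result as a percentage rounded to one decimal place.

Declined to participate = 608 + 39 = 647
No contact after all attempts = 287 + 613 = 900
Numerator → 999
Base → 999 + 50 + 647 + 900 + 94 + 1578 = 4268
RR1 = 999 / 4268 = 0.2341

23.4%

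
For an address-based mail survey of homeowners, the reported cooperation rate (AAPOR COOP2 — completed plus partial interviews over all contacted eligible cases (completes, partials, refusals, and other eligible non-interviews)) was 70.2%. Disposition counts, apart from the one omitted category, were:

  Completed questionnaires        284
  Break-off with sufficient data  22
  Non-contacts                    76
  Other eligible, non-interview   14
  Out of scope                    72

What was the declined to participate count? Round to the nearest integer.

Numerator = 284 + 22 = 306
COOP2 = 306 / D = 0.702
D = 306 / 0.702 = 435.9
Rest of base = 320
declined to participate = 435.9 − 320 ≈ 116

116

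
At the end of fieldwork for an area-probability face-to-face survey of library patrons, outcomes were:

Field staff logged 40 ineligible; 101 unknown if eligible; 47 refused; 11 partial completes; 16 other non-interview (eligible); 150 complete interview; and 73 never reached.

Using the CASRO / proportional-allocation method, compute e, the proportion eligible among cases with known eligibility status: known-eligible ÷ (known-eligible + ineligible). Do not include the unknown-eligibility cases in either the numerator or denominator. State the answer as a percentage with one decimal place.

88.1%

Known eligible: 150 + 11 + 47 + 73 + 16 = 297
e = 297 / (297 + 40) = 297 / 337 = 0.8813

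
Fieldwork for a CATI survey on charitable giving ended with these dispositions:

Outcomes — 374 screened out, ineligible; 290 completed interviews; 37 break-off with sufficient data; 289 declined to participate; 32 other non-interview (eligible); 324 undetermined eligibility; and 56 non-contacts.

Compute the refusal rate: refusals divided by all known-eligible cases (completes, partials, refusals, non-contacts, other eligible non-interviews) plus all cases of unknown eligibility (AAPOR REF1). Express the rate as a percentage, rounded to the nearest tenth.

28.1%

Num → 289
Base → 290 + 37 + 289 + 56 + 32 + 324 = 1028
REF1 = 289 / 1028 = 0.2811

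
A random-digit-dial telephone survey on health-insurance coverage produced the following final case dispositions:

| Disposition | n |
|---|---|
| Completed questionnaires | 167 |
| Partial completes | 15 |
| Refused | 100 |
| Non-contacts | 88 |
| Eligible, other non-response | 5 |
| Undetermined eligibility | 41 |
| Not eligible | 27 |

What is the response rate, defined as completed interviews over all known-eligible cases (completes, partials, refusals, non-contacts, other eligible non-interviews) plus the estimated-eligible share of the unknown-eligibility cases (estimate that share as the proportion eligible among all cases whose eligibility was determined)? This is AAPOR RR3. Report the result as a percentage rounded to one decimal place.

Numerator = 167
Determined eligible = 167 + 15 + 100 + 88 + 5 = 375
e = 375 / (375 + 27) = 375 / 402 = 0.9328
Estimated eligible among unknowns = 0.9328 × 41 = 38.24
Base = 375 + 38.24 = 413.24
RR3 = 167 / 413.24 = 0.4041

40.4%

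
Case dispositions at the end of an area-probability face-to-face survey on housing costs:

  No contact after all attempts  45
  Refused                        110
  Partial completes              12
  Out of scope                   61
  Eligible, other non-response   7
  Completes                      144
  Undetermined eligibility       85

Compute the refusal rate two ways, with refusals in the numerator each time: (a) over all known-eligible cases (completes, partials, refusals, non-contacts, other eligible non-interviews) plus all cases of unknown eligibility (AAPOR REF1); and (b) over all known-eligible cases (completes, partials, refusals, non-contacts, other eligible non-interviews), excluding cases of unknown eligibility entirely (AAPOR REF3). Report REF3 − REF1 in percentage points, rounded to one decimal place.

7.3

Num: 110
Denom: 144 + 12 + 110 + 45 + 7 + 85 = 403
REF1 = 110 / 403 = 0.2730
Denom: 144 + 12 + 110 + 45 + 7 = 318
REF3 = 110 / 318 = 0.3459
Difference = 34.59 − 27.30 = 7.29 percentage points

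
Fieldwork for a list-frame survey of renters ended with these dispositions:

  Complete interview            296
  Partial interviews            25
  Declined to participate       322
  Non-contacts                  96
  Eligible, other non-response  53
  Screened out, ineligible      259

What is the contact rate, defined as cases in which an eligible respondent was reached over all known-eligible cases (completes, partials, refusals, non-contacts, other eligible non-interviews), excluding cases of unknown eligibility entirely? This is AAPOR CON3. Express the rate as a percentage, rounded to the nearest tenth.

87.9%

Numerator → 296 + 25 + 322 + 53 = 696
Denom → 296 + 25 + 322 + 96 + 53 = 792
CON3 = 696 / 792 = 0.8788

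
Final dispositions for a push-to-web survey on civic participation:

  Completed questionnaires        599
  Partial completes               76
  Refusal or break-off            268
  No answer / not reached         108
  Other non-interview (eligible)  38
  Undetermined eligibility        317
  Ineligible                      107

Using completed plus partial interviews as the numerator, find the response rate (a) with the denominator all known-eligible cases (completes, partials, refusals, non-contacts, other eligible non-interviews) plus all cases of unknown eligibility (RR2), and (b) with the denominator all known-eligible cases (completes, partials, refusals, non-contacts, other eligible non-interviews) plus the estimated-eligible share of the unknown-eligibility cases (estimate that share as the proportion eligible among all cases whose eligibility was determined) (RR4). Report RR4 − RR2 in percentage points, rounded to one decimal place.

Num → 599 + 76 = 675
Denominator → 599 + 76 + 268 + 108 + 38 + 317 = 1406
RR2 = 675 / 1406 = 0.4801
Known eligible → 599 + 76 + 268 + 108 + 38 = 1089
e = 1089 / (1089 + 107) = 1089 / 1196 = 0.9105
Eligible share of unknowns → 0.9105 × 317 = 288.63
Denominator → 1089 + 288.63 = 1377.63
RR4 = 675 / 1377.63 = 0.4900
Difference = 49.00 − 48.01 = 0.99 percentage points

1.0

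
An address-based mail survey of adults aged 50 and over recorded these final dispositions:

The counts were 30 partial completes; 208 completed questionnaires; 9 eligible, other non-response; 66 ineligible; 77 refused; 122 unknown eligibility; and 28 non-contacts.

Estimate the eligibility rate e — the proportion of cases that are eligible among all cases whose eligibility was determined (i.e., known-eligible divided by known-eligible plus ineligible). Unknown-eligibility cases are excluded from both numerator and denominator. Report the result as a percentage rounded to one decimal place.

Eligible (known) = 208 + 30 + 77 + 28 + 9 = 352
e = 352 / (352 + 66) = 352 / 418 = 0.8421

84.2%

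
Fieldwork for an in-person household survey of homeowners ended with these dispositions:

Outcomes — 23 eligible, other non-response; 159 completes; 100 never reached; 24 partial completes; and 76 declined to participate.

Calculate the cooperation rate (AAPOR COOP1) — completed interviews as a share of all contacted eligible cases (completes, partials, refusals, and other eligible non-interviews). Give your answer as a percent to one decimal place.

56.4%

Top = 159
Denominator = 159 + 24 + 76 + 23 = 282
COOP1 = 159 / 282 = 0.5638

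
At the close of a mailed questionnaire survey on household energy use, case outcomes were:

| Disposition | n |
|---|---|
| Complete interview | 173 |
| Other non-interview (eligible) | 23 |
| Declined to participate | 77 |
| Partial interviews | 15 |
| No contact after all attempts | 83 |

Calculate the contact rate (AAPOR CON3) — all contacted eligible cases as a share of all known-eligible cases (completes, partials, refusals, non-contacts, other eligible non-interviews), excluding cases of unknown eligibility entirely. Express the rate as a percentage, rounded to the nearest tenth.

Num → 173 + 15 + 77 + 23 = 288
Denom → 173 + 15 + 77 + 83 + 23 = 371
CON3 = 288 / 371 = 0.7763

77.6%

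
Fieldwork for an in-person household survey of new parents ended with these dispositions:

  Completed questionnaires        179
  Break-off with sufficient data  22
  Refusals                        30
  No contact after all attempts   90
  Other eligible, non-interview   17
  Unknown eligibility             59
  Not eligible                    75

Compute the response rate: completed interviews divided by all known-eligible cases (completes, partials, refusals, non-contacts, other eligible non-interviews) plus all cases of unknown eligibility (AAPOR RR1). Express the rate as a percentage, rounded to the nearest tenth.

Num: 179
Denominator: 179 + 22 + 30 + 90 + 17 + 59 = 397
RR1 = 179 / 397 = 0.4509

45.1%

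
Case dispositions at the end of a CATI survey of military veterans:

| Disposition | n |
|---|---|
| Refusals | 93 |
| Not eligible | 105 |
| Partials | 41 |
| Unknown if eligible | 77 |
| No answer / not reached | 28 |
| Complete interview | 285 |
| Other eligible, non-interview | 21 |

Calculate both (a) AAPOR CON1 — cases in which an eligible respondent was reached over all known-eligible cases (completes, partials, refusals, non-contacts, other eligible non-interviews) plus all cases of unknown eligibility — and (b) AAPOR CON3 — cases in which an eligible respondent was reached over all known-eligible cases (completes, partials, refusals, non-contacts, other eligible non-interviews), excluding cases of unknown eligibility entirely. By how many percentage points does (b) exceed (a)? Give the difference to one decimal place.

13.3

Numerator: 285 + 41 + 93 + 21 = 440
Denom: 285 + 41 + 93 + 28 + 21 + 77 = 545
CON1 = 440 / 545 = 0.8073
Denom: 285 + 41 + 93 + 28 + 21 = 468
CON3 = 440 / 468 = 0.9402
Difference = 94.02 − 80.73 = 13.29 percentage points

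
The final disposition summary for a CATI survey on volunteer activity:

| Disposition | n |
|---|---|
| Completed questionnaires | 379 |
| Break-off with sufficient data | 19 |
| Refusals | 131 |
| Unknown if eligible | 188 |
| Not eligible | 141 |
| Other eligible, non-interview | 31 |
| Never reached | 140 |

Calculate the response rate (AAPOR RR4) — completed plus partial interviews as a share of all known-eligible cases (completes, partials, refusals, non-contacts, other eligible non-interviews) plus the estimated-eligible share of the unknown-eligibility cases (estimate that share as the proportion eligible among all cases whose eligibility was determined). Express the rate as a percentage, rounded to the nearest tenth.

46.5%

Numerator → 379 + 19 = 398
Known eligible → 379 + 19 + 131 + 140 + 31 = 700
e = 700 / (700 + 141) = 700 / 841 = 0.8323
Estimated eligible among unknowns → 0.8323 × 188 = 156.47
Denom → 700 + 156.47 = 856.47
RR4 = 398 / 856.47 = 0.4647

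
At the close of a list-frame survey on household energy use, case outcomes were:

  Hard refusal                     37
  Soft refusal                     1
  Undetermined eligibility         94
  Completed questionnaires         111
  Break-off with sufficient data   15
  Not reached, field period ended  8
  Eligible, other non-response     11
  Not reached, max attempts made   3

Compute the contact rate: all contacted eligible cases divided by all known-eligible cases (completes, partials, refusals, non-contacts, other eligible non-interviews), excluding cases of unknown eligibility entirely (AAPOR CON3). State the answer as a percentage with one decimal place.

Refused = 37 + 1 = 38
No answer / not reached = 8 + 3 = 11
Top: 111 + 15 + 38 + 11 = 175
Denom: 111 + 15 + 38 + 11 + 11 = 186
CON3 = 175 / 186 = 0.9409

94.1%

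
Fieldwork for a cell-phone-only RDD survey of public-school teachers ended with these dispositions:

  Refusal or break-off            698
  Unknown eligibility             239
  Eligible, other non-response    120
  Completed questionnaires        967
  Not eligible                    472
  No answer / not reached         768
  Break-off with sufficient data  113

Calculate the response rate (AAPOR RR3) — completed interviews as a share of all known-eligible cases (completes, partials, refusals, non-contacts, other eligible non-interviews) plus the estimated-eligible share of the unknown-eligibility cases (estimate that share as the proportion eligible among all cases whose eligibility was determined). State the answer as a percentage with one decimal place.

Top = 967
Determined eligible = 967 + 113 + 698 + 768 + 120 = 2666
e = 2666 / (2666 + 472) = 2666 / 3138 = 0.8496
e × U = 0.8496 × 239 = 203.05
Base = 2666 + 203.05 = 2869.05
RR3 = 967 / 2869.05 = 0.3370

33.7%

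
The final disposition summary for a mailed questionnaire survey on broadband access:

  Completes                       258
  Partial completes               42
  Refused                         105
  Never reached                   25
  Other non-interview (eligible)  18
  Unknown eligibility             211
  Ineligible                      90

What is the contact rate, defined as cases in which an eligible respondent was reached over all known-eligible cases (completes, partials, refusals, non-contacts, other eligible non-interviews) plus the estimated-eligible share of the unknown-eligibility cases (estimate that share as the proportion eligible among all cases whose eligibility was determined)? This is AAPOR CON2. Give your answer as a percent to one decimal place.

Top: 258 + 42 + 105 + 18 = 423
Determined eligible: 258 + 42 + 105 + 25 + 18 = 448
e = 448 / (448 + 90) = 448 / 538 = 0.8327
Estimated eligible among unknowns: 0.8327 × 211 = 175.70
Base: 448 + 175.70 = 623.70
CON2 = 423 / 623.70 = 0.6782

67.8%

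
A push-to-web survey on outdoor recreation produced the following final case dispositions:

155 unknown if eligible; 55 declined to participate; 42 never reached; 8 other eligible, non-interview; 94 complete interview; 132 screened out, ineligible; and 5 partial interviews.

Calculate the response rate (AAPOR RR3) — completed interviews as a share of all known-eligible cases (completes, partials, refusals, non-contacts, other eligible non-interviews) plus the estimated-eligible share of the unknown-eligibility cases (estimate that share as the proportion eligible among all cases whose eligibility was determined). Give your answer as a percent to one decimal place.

Top: 94
Determined eligible: 94 + 5 + 55 + 42 + 8 = 204
e = 204 / (204 + 132) = 204 / 336 = 0.6071
Estimated eligible among unknowns: 0.6071 × 155 = 94.10
Denominator: 204 + 94.10 = 298.10
RR3 = 94 / 298.10 = 0.3153

31.5%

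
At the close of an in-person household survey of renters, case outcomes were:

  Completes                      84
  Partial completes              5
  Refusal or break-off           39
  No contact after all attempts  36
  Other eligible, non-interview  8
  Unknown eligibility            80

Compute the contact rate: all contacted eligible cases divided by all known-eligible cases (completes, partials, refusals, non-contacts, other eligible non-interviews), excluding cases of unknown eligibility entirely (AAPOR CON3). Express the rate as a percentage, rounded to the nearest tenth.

79.1%

Num = 84 + 5 + 39 + 8 = 136
Base = 84 + 5 + 39 + 36 + 8 = 172
CON3 = 136 / 172 = 0.7907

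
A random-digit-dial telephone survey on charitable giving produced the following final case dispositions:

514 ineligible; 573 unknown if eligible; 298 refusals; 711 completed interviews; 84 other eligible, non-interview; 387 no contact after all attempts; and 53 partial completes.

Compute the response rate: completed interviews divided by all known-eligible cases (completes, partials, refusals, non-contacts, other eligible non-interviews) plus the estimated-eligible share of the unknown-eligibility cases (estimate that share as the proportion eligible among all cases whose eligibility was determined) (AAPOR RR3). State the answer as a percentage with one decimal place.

Num → 711
Eligible (known) → 711 + 53 + 298 + 387 + 84 = 1533
e = 1533 / (1533 + 514) = 1533 / 2047 = 0.7489
Estimated eligible among unknowns → 0.7489 × 573 = 429.12
Denom → 1533 + 429.12 = 1962.12
RR3 = 711 / 1962.12 = 0.3624

36.2%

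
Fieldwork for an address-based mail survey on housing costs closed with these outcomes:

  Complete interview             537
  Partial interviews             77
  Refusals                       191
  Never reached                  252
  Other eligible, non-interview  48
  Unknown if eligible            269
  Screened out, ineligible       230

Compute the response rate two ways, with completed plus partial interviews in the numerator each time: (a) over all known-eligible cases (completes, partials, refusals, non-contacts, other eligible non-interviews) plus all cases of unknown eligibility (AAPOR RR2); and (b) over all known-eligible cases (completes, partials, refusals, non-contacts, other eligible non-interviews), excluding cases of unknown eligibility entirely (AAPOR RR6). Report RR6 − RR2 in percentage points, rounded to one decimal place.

Top: 537 + 77 = 614
Base: 537 + 77 + 191 + 252 + 48 + 269 = 1374
RR2 = 614 / 1374 = 0.4469
Base: 537 + 77 + 191 + 252 + 48 = 1105
RR6 = 614 / 1105 = 0.5557
Difference = 55.57 − 44.69 = 10.88 percentage points

10.9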